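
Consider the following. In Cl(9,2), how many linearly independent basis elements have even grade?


Even subalgebra dimension = 2^(n-1)
n = 9 + 2 = 11
2^(11 - 1) = 2^10 = 1024
Verification: sum of C(11,k) for even k = 1 + 55 + 330 + 462 + 165 + 11 = 1024
Result = 1024


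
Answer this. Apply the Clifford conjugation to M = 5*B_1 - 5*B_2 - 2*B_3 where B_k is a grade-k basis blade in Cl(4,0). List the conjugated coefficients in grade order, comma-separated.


Clifford conjugate sign for grade k: (-1)^(k(k+1)/2)
Grade 1: (-1)^(1*2/2) = (-1)^1 = -1, coeff 5 -> -5
Grade 2: (-1)^(2*3/2) = (-1)^3 = -1, coeff -5 -> 5
Grade 3: (-1)^(3*4/2) = (-1)^6 = 1, coeff -2 -> -2
Conjugated coefficients: -5, 5, -2


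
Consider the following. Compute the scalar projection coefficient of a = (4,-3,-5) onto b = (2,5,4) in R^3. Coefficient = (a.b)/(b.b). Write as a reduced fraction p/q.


Projection coefficient = (a . b) / (b . b)
a . b = 4*2 + (-3)*5 + (-5)*4
= 8 + (-15) + (-20) = -27
b . b = 2^2 + 5^2 + 4^2
= 4 + 25 + 16 = 45
Coefficient = -27/45
In lowest terms: -3/5


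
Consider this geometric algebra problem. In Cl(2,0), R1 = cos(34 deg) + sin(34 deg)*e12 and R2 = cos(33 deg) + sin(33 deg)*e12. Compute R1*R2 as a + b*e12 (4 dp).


Same-plane rotors commute and their half-angles add:
R1*R2 = cos(a1 + a2) + sin(a1 + a2)*e12.
a1 + a2 = 34 + 33 = 67 deg
cos(67 deg) = 0.3907
sin(67 deg) = 0.9205
R1*R2 = 0.3907 + 0.9205*e12


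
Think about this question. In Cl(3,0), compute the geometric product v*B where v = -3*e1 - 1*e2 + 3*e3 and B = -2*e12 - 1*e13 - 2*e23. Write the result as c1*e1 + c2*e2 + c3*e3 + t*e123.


vB has grade-1 (vector) and grade-3 (trivector) parts: vB = (v _| B) + (v ^ B).
Vector part <vB>_1:
  e1: -v2*b12 - v3*b13 = -(-1)*(-2) - (3)*(-1) = 1
  e2: v1*b12 - v3*b23 = (-3)*(-2) - (3)*(-2) = 12
  e3: v1*b13 + v2*b23 = (-3)*(-1) + (-1)*(-2) = 5
Trivector part <vB>_3:
  e123: v1*b23 - v2*b13 + v3*b12 = (-3)*(-2) - (-1)*(-1) + (3)*(-2) = -1
vB = 1*e1 + 12*e2 + 5*e3 - 1*e123


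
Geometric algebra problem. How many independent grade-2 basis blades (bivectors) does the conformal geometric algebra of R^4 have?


The conformal model of R^4 uses Cl(5,1) with m = 4 + 2 = 6 generators.
Number of grade-2 blades = C(m, 2) = C(6, 2)
= 6*5/2 = 15


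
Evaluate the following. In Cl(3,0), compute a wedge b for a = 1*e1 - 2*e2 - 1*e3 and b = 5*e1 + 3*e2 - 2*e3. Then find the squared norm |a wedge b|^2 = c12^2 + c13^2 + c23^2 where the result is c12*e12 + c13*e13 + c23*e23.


a wedge b = (a1*b2 - a2*b1)*e12 + (a1*b3 - a3*b1)*e13 + (a2*b3 - a3*b2)*e23
e12 coeff: 1*3 - (-2)*5 = 3 - (-10) = 13
e13 coeff: 1*(-2) - (-1)*5 = -2 - (-5) = 3
e23 coeff: (-2)*(-2) - (-1)*3 = 4 - (-3) = 7
|a wedge b|^2 = 13^2 + 3^2 + 7^2
= 169 + 9 + 49
= 227


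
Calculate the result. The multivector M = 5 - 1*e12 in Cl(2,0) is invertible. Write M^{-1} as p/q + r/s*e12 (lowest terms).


M = 5 - 1*e12, where e12^2 = -1.
Since M commutes with its reverse ~M = a - b*e12, M * ~M = a^2 - b^2*e12^2 = a^2 + b^2.
So M^{-1} = ~M / (a^2 + b^2) = (a - b*e12)/(a^2 + b^2).
a^2 + b^2 = 25 + 1 = 26
Scalar part = 5/26 = 5/26
Bivector coeff = 1/26 = 1/26
M^{-1} = 5/26 + 1/26*e12


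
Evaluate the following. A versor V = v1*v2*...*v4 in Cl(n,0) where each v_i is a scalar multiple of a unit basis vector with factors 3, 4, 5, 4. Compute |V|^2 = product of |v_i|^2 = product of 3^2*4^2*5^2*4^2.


Each vector v_i has |v_i|^2 = s_i^2
Squared scales: 3^2 = 9, 4^2 = 16, 5^2 = 25, 4^2 = 16
|V|^2 = 9 * 16 * 25 * 16
= 57600


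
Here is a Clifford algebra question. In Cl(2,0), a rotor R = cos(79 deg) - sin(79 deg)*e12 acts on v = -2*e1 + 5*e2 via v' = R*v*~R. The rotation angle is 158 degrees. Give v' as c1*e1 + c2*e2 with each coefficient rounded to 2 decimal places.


Rotor R = cos(79deg) - sin(79deg)*e12
Rotation angle theta = 2 * 79 = 158 degrees
v' = R*v*~R rotates v by theta.
cos(158deg) = -0.9272, sin(158deg) = 0.3746
v'_1 = -2*cos(158deg) - 5*sin(158deg)
= -2*(-0.9272) - 5*0.3746
= -0.02
v'_2 = -2*sin(158deg) + 5*cos(158deg)
= -2*0.3746 + 5*(-0.9272)
= -5.39
v' = -0.02*e1 - 5.39*e2


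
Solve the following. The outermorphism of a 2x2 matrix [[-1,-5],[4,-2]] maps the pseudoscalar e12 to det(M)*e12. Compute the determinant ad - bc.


The outermorphism of a linear map f sends e1^e2 to f(e1)^f(e2).
f(e1) = -1*e1 + 4*e2
f(e2) = -5*e1 - 2*e2
f(e1) ^ f(e2) = (-1*e1 + 4*e2) ^ (-5*e1 - 2*e2)
= (-1)*(-2)*e12 + 4*(-5)*e21
= (2 - (-20))*e12
= 22*e12
Coefficient = 22


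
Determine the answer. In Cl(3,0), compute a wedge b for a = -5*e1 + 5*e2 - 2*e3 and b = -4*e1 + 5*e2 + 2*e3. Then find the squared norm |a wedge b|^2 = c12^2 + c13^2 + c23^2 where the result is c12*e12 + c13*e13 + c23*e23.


a wedge b = (a1*b2 - a2*b1)*e12 + (a1*b3 - a3*b1)*e13 + (a2*b3 - a3*b2)*e23
e12 coeff: (-5)*5 - 5*(-4) = -25 - (-20) = -5
e13 coeff: (-5)*2 - (-2)*(-4) = -10 - 8 = -18
e23 coeff: 5*2 - (-2)*5 = 10 - (-10) = 20
|a wedge b|^2 = (-5)^2 + (-18)^2 + 20^2
= 25 + 324 + 400
= 749


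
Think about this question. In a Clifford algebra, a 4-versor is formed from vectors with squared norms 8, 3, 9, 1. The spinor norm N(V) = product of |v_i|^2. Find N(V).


Spinor norm N(V) = |v1|^2 * |v2|^2 * ... * |v4|^2
= 8 * 3 * 9 * 1
Running product: 8, 24, 216, 216
N(V) = 216


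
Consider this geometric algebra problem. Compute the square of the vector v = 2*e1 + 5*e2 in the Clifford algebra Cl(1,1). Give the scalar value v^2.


v^2 = sum of c_i^2 * e_i^2
Positive signature terms (e_i^2 = +1): 2^2 = 4
Negative signature terms (e_j^2 = -1): 5^2 = 25
v^2 = 4 - 25 = -21


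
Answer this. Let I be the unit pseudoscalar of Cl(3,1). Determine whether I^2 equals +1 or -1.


The pseudoscalar I = e1...e_n (product of all n generators) of Cl(p,q) satisfies I^2 = (-1)^(q + n(n-1)/2).
p = 3, q = 1, n = p + q = 4
n(n-1)/2 = 4 * 3 / 2 = 6
Exponent = q + n(n-1)/2 = 1 + 6 = 7
I^2 = (-1)^7 = -1


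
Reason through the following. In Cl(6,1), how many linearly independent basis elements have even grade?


Even subalgebra dimension = 2^(n-1)
n = 6 + 1 = 7
2^(7 - 1) = 2^6 = 64
Verification: sum of C(7,k) for even k = 1 + 21 + 35 + 7 = 64
Result = 64


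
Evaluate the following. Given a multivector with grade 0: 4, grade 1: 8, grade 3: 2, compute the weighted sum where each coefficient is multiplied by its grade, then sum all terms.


Grade-weighted sum = sum of grade_k * coefficient_k
0*4 = 0
1*8 = 8
3*2 = 6
Total = 0 + 8 + 6 = 14


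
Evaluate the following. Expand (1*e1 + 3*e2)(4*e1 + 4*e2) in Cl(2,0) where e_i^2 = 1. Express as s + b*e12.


Expand: (1*e1 + 3*e2)(4*e1 + 4*e2)
= 1*4*e1e1 + 1*4*e1e2 + 3*4*e2e1 + 3*4*e2e2
Using e1^2 = e2^2 = 1, e2e1 = -e1e2:
Scalar part s = 1*4 + 3*4 = 4 + 12 = 16
Bivector part b = 1*4 - 3*4 = 4 - 12 = -8
uv = 16 - 8*e12


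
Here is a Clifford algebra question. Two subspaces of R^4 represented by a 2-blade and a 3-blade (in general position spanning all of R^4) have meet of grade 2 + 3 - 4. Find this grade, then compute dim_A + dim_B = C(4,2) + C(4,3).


Meet grade = grade(A) + grade(B) - n
= 2 + 3 - 4 = 1
C(4,2) = 6
C(4,3) = 4
dim_A + dim_B = 6 + 4 = 10


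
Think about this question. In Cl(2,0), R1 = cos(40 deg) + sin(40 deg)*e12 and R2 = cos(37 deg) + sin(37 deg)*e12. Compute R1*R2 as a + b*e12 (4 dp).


Same-plane rotors commute and their half-angles add:
R1*R2 = cos(a1 + a2) + sin(a1 + a2)*e12.
a1 + a2 = 40 + 37 = 77 deg
cos(77 deg) = 0.2250
sin(77 deg) = 0.9744
R1*R2 = 0.2250 + 0.9744*e12


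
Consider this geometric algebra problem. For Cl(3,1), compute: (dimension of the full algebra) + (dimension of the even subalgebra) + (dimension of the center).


n = 3 + 1 = 4
Total dim = 2^4 = 16
Even subalgebra dim = 2^3 = 8
n is even, so center dim = 1
Sum = 16 + 8 + 1 = 25


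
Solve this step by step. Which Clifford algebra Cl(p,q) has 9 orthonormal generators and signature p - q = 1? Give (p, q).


We need p + q = 9 and p - q = 1.
Adding: 2p = 9 + 1 = 10, so p = 5.
Then q = 9 - 5 = 4.
(p, q) = (5, 4)


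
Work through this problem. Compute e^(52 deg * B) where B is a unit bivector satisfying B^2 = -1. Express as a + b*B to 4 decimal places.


For a unit bivector B with B^2 = -1, the exponential series gives
e^(theta*B) = cos(theta) + sin(theta)*B (the GA analogue of Euler's formula).
theta = 52 degrees = 0.907571 rad
cos(52 deg) = 0.6157
sin(52 deg) = 0.7880
exp(theta*B) = 0.6157 + 0.7880*B


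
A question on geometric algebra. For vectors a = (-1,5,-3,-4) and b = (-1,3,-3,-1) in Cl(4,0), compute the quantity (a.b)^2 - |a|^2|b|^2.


a . b = (-1)*(-1) + 5*3 + (-3)*(-3) + (-4)*(-1)
= 1 + 15 + 9 + 4 = 29
|a|^2 = (-1)^2 + 5^2 + (-3)^2 + (-4)^2 = 51
|b|^2 = (-1)^2 + 3^2 + (-3)^2 + (-1)^2 = 20
(a.b)^2 = 29^2 = 841
|a|^2 * |b|^2 = 51 * 20 = 1020
Result = 841 - 1020 = -179


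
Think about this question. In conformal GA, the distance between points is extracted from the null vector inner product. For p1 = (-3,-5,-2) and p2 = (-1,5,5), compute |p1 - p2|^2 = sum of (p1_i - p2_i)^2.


p1 - p2 = (-2, -10, -7)
|p1 - p2|^2 = (-2)^2 + (-10)^2 + (-7)^2
= 4 + 100 + 49
= 153


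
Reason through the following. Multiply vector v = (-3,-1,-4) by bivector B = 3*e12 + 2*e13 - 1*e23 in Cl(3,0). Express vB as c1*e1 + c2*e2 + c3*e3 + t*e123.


vB has grade-1 (vector) and grade-3 (trivector) parts: vB = (v _| B) + (v ^ B).
Vector part <vB>_1:
  e1: -v2*b12 - v3*b13 = -(-1)*(3) - (-4)*(2) = 11
  e2: v1*b12 - v3*b23 = (-3)*(3) - (-4)*(-1) = -13
  e3: v1*b13 + v2*b23 = (-3)*(2) + (-1)*(-1) = -5
Trivector part <vB>_3:
  e123: v1*b23 - v2*b13 + v3*b12 = (-3)*(-1) - (-1)*(2) + (-4)*(3) = -7
vB = 11*e1 - 13*e2 - 5*e3 - 7*e123


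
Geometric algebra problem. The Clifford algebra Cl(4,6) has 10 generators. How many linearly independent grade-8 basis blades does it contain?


Number of grade-k basis blades in Cl(p,q) with n = p + q is C(n, k).
n = 4 + 6 = 10
C(10, 8) = 10! / (8! * 2!)
= 3628800 / (40320 * 2)
= 45


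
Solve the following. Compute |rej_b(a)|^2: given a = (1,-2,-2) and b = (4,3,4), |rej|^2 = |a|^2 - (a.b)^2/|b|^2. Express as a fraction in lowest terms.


|a|^2 = 1^2 + (-2)^2 + (-2)^2 = 9
|b|^2 = 4^2 + 3^2 + 4^2 = 41
a . b = 1*4 + (-2)*3 + (-2)*4 = -10
(a.b)^2 = (-10)^2 = 100
|rej|^2 = 9 - 100/41
= (369 - 100)/41
= 269/41
In lowest terms: 269/41


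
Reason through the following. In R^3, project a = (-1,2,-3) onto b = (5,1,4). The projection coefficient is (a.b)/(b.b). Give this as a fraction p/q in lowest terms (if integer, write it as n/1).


Projection coefficient = (a . b) / (b . b)
a . b = (-1)*5 + 2*1 + (-3)*4
= -5 + 2 + (-12) = -15
b . b = 5^2 + 1^2 + 4^2
= 25 + 1 + 16 = 42
Coefficient = -15/42
In lowest terms: -5/14


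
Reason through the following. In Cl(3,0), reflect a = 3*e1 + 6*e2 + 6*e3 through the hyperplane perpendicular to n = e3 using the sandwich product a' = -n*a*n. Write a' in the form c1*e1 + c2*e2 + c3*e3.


Reflection formula: a' = -n*a*n, with n = e3 (unit vector, n^2 = 1).
For reflection through hyperplane perp to e3:
The component along e3 flips sign, others stay.
a = (3, 6, 6)
a' = (3, 6, -6)
a' = 3*e1 + 6*e2 - 6*e3


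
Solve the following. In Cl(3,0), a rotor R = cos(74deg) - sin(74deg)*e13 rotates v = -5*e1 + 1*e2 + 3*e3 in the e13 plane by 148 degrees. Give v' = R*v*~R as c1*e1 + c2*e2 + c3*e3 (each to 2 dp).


Rotor R = cos(74deg) - sin(74deg)*e13
Rotation angle theta = 2 * 74 = 148 degrees in the e13 plane (e1 -> e3).
The component perpendicular to the plane (e2) is invariant: v'_2 = v2 = 1.00
cos(148deg) = -0.8480, sin(148deg) = 0.5299
v'_1 = v1*cos(theta) - v3*sin(theta) = -5*(-0.8480) - 3*0.5299 = 2.65
v'_3 = v1*sin(theta) + v3*cos(theta) = -5*0.5299 + 3*(-0.8480) = -5.19
v' = 2.65*e1 + 1.00*e2 - 5.19*e3


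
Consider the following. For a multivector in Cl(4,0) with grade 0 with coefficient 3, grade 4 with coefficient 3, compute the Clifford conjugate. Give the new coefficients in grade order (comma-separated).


Clifford conjugate sign for grade k: (-1)^(k(k+1)/2)
Grade 0: (-1)^(0*1/2) = (-1)^0 = 1, coeff 3 -> 3
Grade 4: (-1)^(4*5/2) = (-1)^10 = 1, coeff 3 -> 3
Conjugated coefficients: 3, 3


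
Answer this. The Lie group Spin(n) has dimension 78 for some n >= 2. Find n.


dim Spin(n) = dim so(n) = n(n-1)/2.
Solve n(n-1)/2 = 78, i.e. n^2 - n - 156 = 0.
Discriminant = 1 + 8*78 = 625
n = (1 + sqrt(625))/2 = (1 + 25)/2 = 13


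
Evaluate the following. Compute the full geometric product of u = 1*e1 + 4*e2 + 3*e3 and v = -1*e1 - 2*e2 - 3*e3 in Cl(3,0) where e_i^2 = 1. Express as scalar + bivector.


In Cl(3,0): e_i^2 = 1, e_ie_j = -e_je_i for i != j.
Scalar part = u . v = 1*(-1) + 4*(-2) + 3*(-3)
= -1 + (-8) + (-9) = -18
e12 coeff = 1*(-2) - 4*(-1) = -2 - (-4) = 2
e13 coeff = 1*(-3) - 3*(-1) = -3 - (-3) = 0
e23 coeff = 4*(-3) - 3*(-2) = -12 - (-6) = -6
uv = -18 + 2*e12 + 0*e13 - 6*e23


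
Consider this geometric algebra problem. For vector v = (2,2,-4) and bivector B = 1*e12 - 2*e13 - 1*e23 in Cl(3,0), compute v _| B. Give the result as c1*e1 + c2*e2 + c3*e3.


Left contraction v _| B = <vB>_1 (grade-1 part of the geometric product vB).
Using e1_|e12 = e2, e2_|e12 = -e1, e1_|e13 = e3, e3_|e13 = -e1, e2_|e23 = e3, e3_|e23 = -e2:
e1 coeff: -v2*b12 - v3*b13 = -(2)*(1) - (-4)*(-2) = -10
e2 coeff: v1*b12 - v3*b23 = (2)*(1) - (-4)*(-1) = -2
e3 coeff: v1*b13 + v2*b23 = (2)*(-2) + (2)*(-1) = -6
v _| B = -10*e1 - 2*e2 - 6*e3


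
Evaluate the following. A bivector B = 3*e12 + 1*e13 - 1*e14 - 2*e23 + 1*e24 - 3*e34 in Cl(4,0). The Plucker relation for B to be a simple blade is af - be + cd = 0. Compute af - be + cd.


Plucker relation: af - be + cd
a*f = 3*(-3) = -9
b*e = 1*1 = 1
c*d = (-1)*(-2) = 2
af - be + cd = -9 - 1 + 2
= -8


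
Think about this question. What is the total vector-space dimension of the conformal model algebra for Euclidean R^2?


The conformal model of R^2 uses Cl(3,1): the 2 Euclidean generators plus two extra orthogonal generators e+ (e+^2 = +1) and e- (e-^2 = -1), from which the null vectors e0, einf are built.
Number of generators m = 2 + 2 = 4.
dim Cl(p,q) = 2^m = 2^4 = 16


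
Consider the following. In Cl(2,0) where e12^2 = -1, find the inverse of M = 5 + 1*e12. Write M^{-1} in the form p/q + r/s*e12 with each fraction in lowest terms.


M = 5 + 1*e12, where e12^2 = -1.
Since M commutes with its reverse ~M = a - b*e12, M * ~M = a^2 - b^2*e12^2 = a^2 + b^2.
So M^{-1} = ~M / (a^2 + b^2) = (a - b*e12)/(a^2 + b^2).
a^2 + b^2 = 25 + 1 = 26
Scalar part = 5/26 = 5/26
Bivector coeff = -1/26 = -1/26
M^{-1} = 5/26 - 1/26*e12


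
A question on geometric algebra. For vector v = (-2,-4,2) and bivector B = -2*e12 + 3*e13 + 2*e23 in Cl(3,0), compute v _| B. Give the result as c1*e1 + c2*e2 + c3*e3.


Left contraction v _| B = <vB>_1 (grade-1 part of the geometric product vB).
Using e1_|e12 = e2, e2_|e12 = -e1, e1_|e13 = e3, e3_|e13 = -e1, e2_|e23 = e3, e3_|e23 = -e2:
e1 coeff: -v2*b12 - v3*b13 = -(-4)*(-2) - (2)*(3) = -14
e2 coeff: v1*b12 - v3*b23 = (-2)*(-2) - (2)*(2) = 0
e3 coeff: v1*b13 + v2*b23 = (-2)*(3) + (-4)*(2) = -14
v _| B = -14*e1 + 0*e2 - 14*e3


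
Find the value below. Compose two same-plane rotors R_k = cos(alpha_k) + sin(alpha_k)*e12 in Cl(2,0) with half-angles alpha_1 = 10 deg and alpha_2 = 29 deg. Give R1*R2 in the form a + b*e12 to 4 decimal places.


Same-plane rotors commute and their half-angles add:
R1*R2 = cos(a1 + a2) + sin(a1 + a2)*e12.
a1 + a2 = 10 + 29 = 39 deg
cos(39 deg) = 0.7771
sin(39 deg) = 0.6293
R1*R2 = 0.7771 + 0.6293*e12


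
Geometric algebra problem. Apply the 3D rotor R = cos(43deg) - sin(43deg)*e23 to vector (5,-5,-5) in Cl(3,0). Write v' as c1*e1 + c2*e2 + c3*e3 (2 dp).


Rotor R = cos(43deg) - sin(43deg)*e23
Rotation angle theta = 2 * 43 = 86 degrees in the e23 plane (e2 -> e3).
The component perpendicular to the plane (e1) is invariant: v'_1 = v1 = 5.00
cos(86deg) = 0.0698, sin(86deg) = 0.9976
v'_2 = v2*cos(theta) - v3*sin(theta) = -5*0.0698 - (-5)*0.9976 = 4.64
v'_3 = v2*sin(theta) + v3*cos(theta) = -5*0.9976 + (-5)*0.0698 = -5.34
v' = 5.00*e1 + 4.64*e2 - 5.34*e3


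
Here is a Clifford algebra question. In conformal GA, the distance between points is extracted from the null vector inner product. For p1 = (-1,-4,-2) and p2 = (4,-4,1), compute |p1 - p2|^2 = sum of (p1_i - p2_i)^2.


p1 - p2 = (-5, 0, -3)
|p1 - p2|^2 = (-5)^2 + 0^2 + (-3)^2
= 25 + 0 + 9
= 34


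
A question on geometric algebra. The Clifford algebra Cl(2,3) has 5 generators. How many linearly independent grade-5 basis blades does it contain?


Number of grade-k basis blades in Cl(p,q) with n = p + q is C(n, k).
n = 2 + 3 = 5
C(5, 5) = 5! / (5! * 0!)
= 120 / (120 * 1)
= 1


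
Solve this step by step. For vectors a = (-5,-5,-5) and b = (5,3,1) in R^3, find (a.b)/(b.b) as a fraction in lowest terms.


Projection coefficient = (a . b) / (b . b)
a . b = (-5)*5 + (-5)*3 + (-5)*1
= -25 + (-15) + (-5) = -45
b . b = 5^2 + 3^2 + 1^2
= 25 + 9 + 1 = 35
Coefficient = -45/35
In lowest terms: -9/7


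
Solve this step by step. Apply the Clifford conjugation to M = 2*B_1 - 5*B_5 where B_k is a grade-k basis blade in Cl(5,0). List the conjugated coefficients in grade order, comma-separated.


Clifford conjugate sign for grade k: (-1)^(k(k+1)/2)
Grade 1: (-1)^(1*2/2) = (-1)^1 = -1, coeff 2 -> -2
Grade 5: (-1)^(5*6/2) = (-1)^15 = -1, coeff -5 -> 5
Conjugated coefficients: -2, 5


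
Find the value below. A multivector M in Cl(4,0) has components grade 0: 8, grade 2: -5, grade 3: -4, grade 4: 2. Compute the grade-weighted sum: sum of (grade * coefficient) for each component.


Grade-weighted sum = sum of grade_k * coefficient_k
0*8 = 0
2*(-5) = -10
3*(-4) = -12
4*2 = 8
Total = 0 + (-10) + (-12) + 8 = -14


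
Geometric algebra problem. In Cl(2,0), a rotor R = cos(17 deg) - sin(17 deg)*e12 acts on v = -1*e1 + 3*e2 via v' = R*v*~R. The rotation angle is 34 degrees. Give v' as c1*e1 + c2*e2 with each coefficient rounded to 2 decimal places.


Rotor R = cos(17deg) - sin(17deg)*e12
Rotation angle theta = 2 * 17 = 34 degrees
v' = R*v*~R rotates v by theta.
cos(34deg) = 0.8290, sin(34deg) = 0.5592
v'_1 = -1*cos(34deg) - 3*sin(34deg)
= -1*0.8290 - 3*0.5592
= -2.51
v'_2 = -1*sin(34deg) + 3*cos(34deg)
= -1*0.5592 + 3*0.8290
= 1.93
v' = -2.51*e1 + 1.93*e2


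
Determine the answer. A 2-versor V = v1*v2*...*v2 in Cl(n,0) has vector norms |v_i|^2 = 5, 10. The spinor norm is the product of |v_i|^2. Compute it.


Spinor norm N(V) = |v1|^2 * |v2|^2 * ... * |v2|^2
= 5 * 10
Running product: 5, 50
N(V) = 50


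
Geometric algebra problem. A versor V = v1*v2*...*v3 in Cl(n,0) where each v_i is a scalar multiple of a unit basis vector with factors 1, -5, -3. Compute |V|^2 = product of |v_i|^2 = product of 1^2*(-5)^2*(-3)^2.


Each vector v_i has |v_i|^2 = s_i^2
Squared scales: 1^2 = 1, (-5)^2 = 25, (-3)^2 = 9
|V|^2 = 1 * 25 * 9
= 225


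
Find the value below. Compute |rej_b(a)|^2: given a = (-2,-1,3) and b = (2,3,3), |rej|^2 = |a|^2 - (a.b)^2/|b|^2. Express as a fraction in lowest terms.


|a|^2 = (-2)^2 + (-1)^2 + 3^2 = 14
|b|^2 = 2^2 + 3^2 + 3^2 = 22
a . b = (-2)*2 + (-1)*3 + 3*3 = 2
(a.b)^2 = 2^2 = 4
|rej|^2 = 14 - 4/22
= (308 - 4)/22
= 304/22
In lowest terms: 152/11


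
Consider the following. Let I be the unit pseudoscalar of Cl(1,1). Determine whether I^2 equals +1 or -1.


The pseudoscalar I = e1...e_n (product of all n generators) of Cl(p,q) satisfies I^2 = (-1)^(q + n(n-1)/2).
p = 1, q = 1, n = p + q = 2
n(n-1)/2 = 2 * 1 / 2 = 1
Exponent = q + n(n-1)/2 = 1 + 1 = 2
I^2 = (-1)^2 = +1


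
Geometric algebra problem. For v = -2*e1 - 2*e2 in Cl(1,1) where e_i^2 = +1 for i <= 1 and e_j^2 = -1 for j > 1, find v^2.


v^2 = sum of c_i^2 * e_i^2
Positive signature terms (e_i^2 = +1): (-2)^2 = 4
Negative signature terms (e_j^2 = -1): (-2)^2 = 4
v^2 = 4 - 4 = 0


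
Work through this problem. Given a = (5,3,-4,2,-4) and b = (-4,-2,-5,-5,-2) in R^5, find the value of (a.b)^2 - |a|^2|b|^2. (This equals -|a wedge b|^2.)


a . b = 5*(-4) + 3*(-2) + (-4)*(-5) + 2*(-5) + (-4)*(-2)
= -20 + (-6) + 20 + (-10) + 8 = -8
|a|^2 = 5^2 + 3^2 + (-4)^2 + 2^2 + (-4)^2 = 70
|b|^2 = (-4)^2 + (-2)^2 + (-5)^2 + (-5)^2 + (-2)^2 = 74
(a.b)^2 = (-8)^2 = 64
|a|^2 * |b|^2 = 70 * 74 = 5180
Result = 64 - 5180 = -5116


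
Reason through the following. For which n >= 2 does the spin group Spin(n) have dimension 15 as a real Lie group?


dim Spin(n) = dim so(n) = n(n-1)/2.
Solve n(n-1)/2 = 15, i.e. n^2 - n - 30 = 0.
Discriminant = 1 + 8*15 = 121
n = (1 + sqrt(121))/2 = (1 + 11)/2 = 6


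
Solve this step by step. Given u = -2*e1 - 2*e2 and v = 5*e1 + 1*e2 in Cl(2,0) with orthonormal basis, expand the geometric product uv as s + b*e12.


Expand: (-2*e1 - 2*e2)(5*e1 + 1*e2)
= (-2)*5*e1e1 + (-2)*1*e1e2 + (-2)*5*e2e1 + (-2)*1*e2e2
Using e1^2 = e2^2 = 1, e2e1 = -e1e2:
Scalar part s = (-2)*5 + (-2)*1 = -10 + (-2) = -12
Bivector part b = (-2)*1 - (-2)*5 = -2 - (-10) = 8
uv = -12 + 8*e12


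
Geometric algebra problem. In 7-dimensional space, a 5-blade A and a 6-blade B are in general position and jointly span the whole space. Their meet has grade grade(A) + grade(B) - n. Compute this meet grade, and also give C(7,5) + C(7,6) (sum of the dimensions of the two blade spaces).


Meet grade = grade(A) + grade(B) - n
= 5 + 6 - 7 = 4
C(7,5) = 21
C(7,6) = 7
dim_A + dim_B = 21 + 7 = 28


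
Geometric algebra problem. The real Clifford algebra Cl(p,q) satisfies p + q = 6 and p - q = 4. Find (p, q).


We need p + q = 6 and p - q = 4.
Adding: 2p = 6 + 4 = 10, so p = 5.
Then q = 6 - 5 = 1.
(p, q) = (5, 1)


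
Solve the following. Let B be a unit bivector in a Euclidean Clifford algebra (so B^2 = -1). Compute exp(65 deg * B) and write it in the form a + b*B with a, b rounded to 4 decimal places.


For a unit bivector B with B^2 = -1, the exponential series gives
e^(theta*B) = cos(theta) + sin(theta)*B (the GA analogue of Euler's formula).
theta = 65 degrees = 1.134464 rad
cos(65 deg) = 0.4226
sin(65 deg) = 0.9063
exp(theta*B) = 0.4226 + 0.9063*B


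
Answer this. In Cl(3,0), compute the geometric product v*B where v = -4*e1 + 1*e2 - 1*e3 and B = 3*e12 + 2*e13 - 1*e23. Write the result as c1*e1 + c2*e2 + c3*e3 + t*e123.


vB has grade-1 (vector) and grade-3 (trivector) parts: vB = (v _| B) + (v ^ B).
Vector part <vB>_1:
  e1: -v2*b12 - v3*b13 = -(1)*(3) - (-1)*(2) = -1
  e2: v1*b12 - v3*b23 = (-4)*(3) - (-1)*(-1) = -13
  e3: v1*b13 + v2*b23 = (-4)*(2) + (1)*(-1) = -9
Trivector part <vB>_3:
  e123: v1*b23 - v2*b13 + v3*b12 = (-4)*(-1) - (1)*(2) + (-1)*(3) = -1
vB = -1*e1 - 13*e2 - 9*e3 - 1*e123


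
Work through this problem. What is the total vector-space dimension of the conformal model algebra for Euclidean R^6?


The conformal model of R^6 uses Cl(7,1): the 6 Euclidean generators plus two extra orthogonal generators e+ (e+^2 = +1) and e- (e-^2 = -1), from which the null vectors e0, einf are built.
Number of generators m = 6 + 2 = 8.
dim Cl(p,q) = 2^m = 2^8 = 256


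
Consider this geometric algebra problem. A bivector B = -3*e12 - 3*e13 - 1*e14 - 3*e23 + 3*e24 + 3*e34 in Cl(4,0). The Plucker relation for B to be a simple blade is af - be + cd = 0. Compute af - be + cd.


Plucker relation: af - be + cd
a*f = (-3)*3 = -9
b*e = (-3)*3 = -9
c*d = (-1)*(-3) = 3
af - be + cd = -9 - (-9) + 3
= 3


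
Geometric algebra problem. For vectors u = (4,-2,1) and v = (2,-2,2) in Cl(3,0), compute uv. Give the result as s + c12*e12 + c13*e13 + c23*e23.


In Cl(3,0): e_i^2 = 1, e_ie_j = -e_je_i for i != j.
Scalar part = u . v = 4*2 + (-2)*(-2) + 1*2
= 8 + 4 + 2 = 14
e12 coeff = 4*(-2) - (-2)*2 = -8 - (-4) = -4
e13 coeff = 4*2 - 1*2 = 8 - 2 = 6
e23 coeff = (-2)*2 - 1*(-2) = -4 - (-2) = -2
uv = 14 - 4*e12 + 6*e13 - 2*e23


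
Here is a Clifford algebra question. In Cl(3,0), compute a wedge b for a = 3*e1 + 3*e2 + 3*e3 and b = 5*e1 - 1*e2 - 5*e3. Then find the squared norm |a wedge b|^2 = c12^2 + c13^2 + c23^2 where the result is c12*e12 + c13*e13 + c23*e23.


a wedge b = (a1*b2 - a2*b1)*e12 + (a1*b3 - a3*b1)*e13 + (a2*b3 - a3*b2)*e23
e12 coeff: 3*(-1) - 3*5 = -3 - 15 = -18
e13 coeff: 3*(-5) - 3*5 = -15 - 15 = -30
e23 coeff: 3*(-5) - 3*(-1) = -15 - (-3) = -12
|a wedge b|^2 = (-18)^2 + (-30)^2 + (-12)^2
= 324 + 900 + 144
= 1368


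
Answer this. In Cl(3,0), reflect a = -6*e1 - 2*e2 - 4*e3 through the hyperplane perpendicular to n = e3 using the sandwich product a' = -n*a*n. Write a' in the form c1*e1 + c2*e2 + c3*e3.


Reflection formula: a' = -n*a*n, with n = e3 (unit vector, n^2 = 1).
For reflection through hyperplane perp to e3:
The component along e3 flips sign, others stay.
a = (-6, -2, -4)
a' = (-6, -2, 4)
a' = -6*e1 - 2*e2 + 4*e3


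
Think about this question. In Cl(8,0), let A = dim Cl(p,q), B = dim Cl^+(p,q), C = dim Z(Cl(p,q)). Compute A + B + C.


n = 8 + 0 = 8
Total dim = 2^8 = 256
Even subalgebra dim = 2^7 = 128
n is even, so center dim = 1
Sum = 256 + 128 + 1 = 385


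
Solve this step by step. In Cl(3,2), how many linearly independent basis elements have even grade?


Even subalgebra dimension = 2^(n-1)
n = 3 + 2 = 5
2^(5 - 1) = 2^4 = 16
Verification: sum of C(5,k) for even k = 1 + 10 + 5 = 16
Result = 16


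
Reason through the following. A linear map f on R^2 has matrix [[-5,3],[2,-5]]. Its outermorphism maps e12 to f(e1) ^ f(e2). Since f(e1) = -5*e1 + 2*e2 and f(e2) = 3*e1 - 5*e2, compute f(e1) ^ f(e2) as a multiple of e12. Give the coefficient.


The outermorphism of a linear map f sends e1^e2 to f(e1)^f(e2).
f(e1) = -5*e1 + 2*e2
f(e2) = 3*e1 - 5*e2
f(e1) ^ f(e2) = (-5*e1 + 2*e2) ^ (3*e1 - 5*e2)
= (-5)*(-5)*e12 + 2*3*e21
= (25 - 6)*e12
= 19*e12
Coefficient = 19


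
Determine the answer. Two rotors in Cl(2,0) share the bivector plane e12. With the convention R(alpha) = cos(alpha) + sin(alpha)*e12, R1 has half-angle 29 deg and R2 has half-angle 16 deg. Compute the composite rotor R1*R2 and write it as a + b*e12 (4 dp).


Same-plane rotors commute and their half-angles add:
R1*R2 = cos(a1 + a2) + sin(a1 + a2)*e12.
a1 + a2 = 29 + 16 = 45 deg
cos(45 deg) = 0.7071
sin(45 deg) = 0.7071
R1*R2 = 0.7071 + 0.7071*e12


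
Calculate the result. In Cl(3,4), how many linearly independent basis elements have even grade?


Even subalgebra dimension = 2^(n-1)
n = 3 + 4 = 7
2^(7 - 1) = 2^6 = 64
Verification: sum of C(7,k) for even k = 1 + 21 + 35 + 7 = 64
Result = 64


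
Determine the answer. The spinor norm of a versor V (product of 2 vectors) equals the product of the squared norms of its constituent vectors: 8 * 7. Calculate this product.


Spinor norm N(V) = |v1|^2 * |v2|^2 * ... * |v2|^2
= 8 * 7
Running product: 8, 56
N(V) = 56


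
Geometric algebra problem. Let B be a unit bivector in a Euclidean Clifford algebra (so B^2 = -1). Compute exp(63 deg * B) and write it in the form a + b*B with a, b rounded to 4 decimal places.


For a unit bivector B with B^2 = -1, the exponential series gives
e^(theta*B) = cos(theta) + sin(theta)*B (the GA analogue of Euler's formula).
theta = 63 degrees = 1.099557 rad
cos(63 deg) = 0.4540
sin(63 deg) = 0.8910
exp(theta*B) = 0.4540 + 0.8910*B


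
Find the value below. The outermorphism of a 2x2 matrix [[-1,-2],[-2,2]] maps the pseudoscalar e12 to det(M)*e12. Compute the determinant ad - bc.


The outermorphism of a linear map f sends e1^e2 to f(e1)^f(e2).
f(e1) = -1*e1 - 2*e2
f(e2) = -2*e1 + 2*e2
f(e1) ^ f(e2) = (-1*e1 - 2*e2) ^ (-2*e1 + 2*e2)
= (-1)*2*e12 + (-2)*(-2)*e21
= (-2 - 4)*e12
= -6*e12
Coefficient = -6


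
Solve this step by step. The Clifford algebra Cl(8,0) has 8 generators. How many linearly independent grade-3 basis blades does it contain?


Number of grade-k basis blades in Cl(p,q) with n = p + q is C(n, k).
n = 8 + 0 = 8
C(8, 3) = 8! / (3! * 5!)
= 40320 / (6 * 120)
= 56


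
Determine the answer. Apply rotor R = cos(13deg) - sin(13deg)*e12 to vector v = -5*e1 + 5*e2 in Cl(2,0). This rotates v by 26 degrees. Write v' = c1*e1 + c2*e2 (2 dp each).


Rotor R = cos(13deg) - sin(13deg)*e12
Rotation angle theta = 2 * 13 = 26 degrees
v' = R*v*~R rotates v by theta.
cos(26deg) = 0.8988, sin(26deg) = 0.4384
v'_1 = -5*cos(26deg) - 5*sin(26deg)
= -5*0.8988 - 5*0.4384
= -6.69
v'_2 = -5*sin(26deg) + 5*cos(26deg)
= -5*0.4384 + 5*0.8988
= 2.30
v' = -6.69*e1 + 2.30*e2


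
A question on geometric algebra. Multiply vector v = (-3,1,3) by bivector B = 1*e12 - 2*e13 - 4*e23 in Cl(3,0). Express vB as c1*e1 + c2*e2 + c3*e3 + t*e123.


vB has grade-1 (vector) and grade-3 (trivector) parts: vB = (v _| B) + (v ^ B).
Vector part <vB>_1:
  e1: -v2*b12 - v3*b13 = -(1)*(1) - (3)*(-2) = 5
  e2: v1*b12 - v3*b23 = (-3)*(1) - (3)*(-4) = 9
  e3: v1*b13 + v2*b23 = (-3)*(-2) + (1)*(-4) = 2
Trivector part <vB>_3:
  e123: v1*b23 - v2*b13 + v3*b12 = (-3)*(-4) - (1)*(-2) + (3)*(1) = 17
vB = 5*e1 + 9*e2 + 2*e3 + 17*e123


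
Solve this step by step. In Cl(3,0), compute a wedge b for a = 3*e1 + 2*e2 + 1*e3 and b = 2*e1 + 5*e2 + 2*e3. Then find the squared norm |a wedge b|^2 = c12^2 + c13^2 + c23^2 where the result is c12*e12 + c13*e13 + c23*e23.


a wedge b = (a1*b2 - a2*b1)*e12 + (a1*b3 - a3*b1)*e13 + (a2*b3 - a3*b2)*e23
e12 coeff: 3*5 - 2*2 = 15 - 4 = 11
e13 coeff: 3*2 - 1*2 = 6 - 2 = 4
e23 coeff: 2*2 - 1*5 = 4 - 5 = -1
|a wedge b|^2 = 11^2 + 4^2 + (-1)^2
= 121 + 16 + 1
= 138


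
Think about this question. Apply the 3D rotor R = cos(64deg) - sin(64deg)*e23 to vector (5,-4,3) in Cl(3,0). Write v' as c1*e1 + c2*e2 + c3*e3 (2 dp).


Rotor R = cos(64deg) - sin(64deg)*e23
Rotation angle theta = 2 * 64 = 128 degrees in the e23 plane (e2 -> e3).
The component perpendicular to the plane (e1) is invariant: v'_1 = v1 = 5.00
cos(128deg) = -0.6157, sin(128deg) = 0.7880
v'_2 = v2*cos(theta) - v3*sin(theta) = -4*(-0.6157) - 3*0.7880 = 0.10
v'_3 = v2*sin(theta) + v3*cos(theta) = -4*0.7880 + 3*(-0.6157) = -5.00
v' = 5.00*e1 + 0.10*e2 - 5.00*e3


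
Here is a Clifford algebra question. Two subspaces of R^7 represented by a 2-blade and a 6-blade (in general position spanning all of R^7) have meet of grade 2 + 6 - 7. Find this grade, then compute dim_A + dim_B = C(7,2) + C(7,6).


Meet grade = grade(A) + grade(B) - n
= 2 + 6 - 7 = 1
C(7,2) = 21
C(7,6) = 7
dim_A + dim_B = 21 + 7 = 28


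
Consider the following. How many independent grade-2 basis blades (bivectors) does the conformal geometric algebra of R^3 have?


The conformal model of R^3 uses Cl(4,1) with m = 3 + 2 = 5 generators.
Number of grade-2 blades = C(m, 2) = C(5, 2)
= 5*4/2 = 10


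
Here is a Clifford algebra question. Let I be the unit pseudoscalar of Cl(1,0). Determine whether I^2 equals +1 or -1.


The pseudoscalar I = e1...e_n (product of all n generators) of Cl(p,q) satisfies I^2 = (-1)^(q + n(n-1)/2).
p = 1, q = 0, n = p + q = 1
n(n-1)/2 = 1 * 0 / 2 = 0
Exponent = q + n(n-1)/2 = 0 + 0 = 0
I^2 = (-1)^0 = +1


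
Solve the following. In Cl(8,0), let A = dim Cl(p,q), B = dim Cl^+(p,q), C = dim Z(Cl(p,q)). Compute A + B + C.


n = 8 + 0 = 8
Total dim = 2^8 = 256
Even subalgebra dim = 2^7 = 128
n is even, so center dim = 1
Sum = 256 + 128 + 1 = 385


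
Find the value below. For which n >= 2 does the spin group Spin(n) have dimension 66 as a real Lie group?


dim Spin(n) = dim so(n) = n(n-1)/2.
Solve n(n-1)/2 = 66, i.e. n^2 - n - 132 = 0.
Discriminant = 1 + 8*66 = 529
n = (1 + sqrt(529))/2 = (1 + 23)/2 = 12


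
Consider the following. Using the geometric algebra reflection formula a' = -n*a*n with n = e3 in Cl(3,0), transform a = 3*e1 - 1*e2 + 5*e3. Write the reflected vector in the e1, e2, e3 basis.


Reflection formula: a' = -n*a*n, with n = e3 (unit vector, n^2 = 1).
For reflection through hyperplane perp to e3:
The component along e3 flips sign, others stay.
a = (3, -1, 5)
a' = (3, -1, -5)
a' = 3*e1 - 1*e2 - 5*e3


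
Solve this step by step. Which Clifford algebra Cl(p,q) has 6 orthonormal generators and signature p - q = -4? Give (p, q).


We need p + q = 6 and p - q = -4.
Adding: 2p = 6 + (-4) = 2, so p = 1.
Then q = 6 - 1 = 5.
(p, q) = (1, 5)


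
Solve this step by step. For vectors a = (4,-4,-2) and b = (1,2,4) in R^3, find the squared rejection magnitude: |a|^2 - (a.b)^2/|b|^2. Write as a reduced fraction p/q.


|a|^2 = 4^2 + (-4)^2 + (-2)^2 = 36
|b|^2 = 1^2 + 2^2 + 4^2 = 21
a . b = 4*1 + (-4)*2 + (-2)*4 = -12
(a.b)^2 = (-12)^2 = 144
|rej|^2 = 36 - 144/21
= (756 - 144)/21
= 612/21
In lowest terms: 204/7


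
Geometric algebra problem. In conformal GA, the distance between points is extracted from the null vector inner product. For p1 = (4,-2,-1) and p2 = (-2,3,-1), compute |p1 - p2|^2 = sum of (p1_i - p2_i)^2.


p1 - p2 = (6, -5, 0)
|p1 - p2|^2 = 6^2 + (-5)^2 + 0^2
= 36 + 25 + 0
= 61


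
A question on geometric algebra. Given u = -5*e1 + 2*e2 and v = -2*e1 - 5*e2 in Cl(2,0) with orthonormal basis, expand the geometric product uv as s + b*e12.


Expand: (-5*e1 + 2*e2)(-2*e1 - 5*e2)
= (-5)*(-2)*e1e1 + (-5)*(-5)*e1e2 + 2*(-2)*e2e1 + 2*(-5)*e2e2
Using e1^2 = e2^2 = 1, e2e1 = -e1e2:
Scalar part s = (-5)*(-2) + 2*(-5) = 10 + (-10) = 0
Bivector part b = (-5)*(-5) - 2*(-2) = 25 - (-4) = 29
uv = 0 + 29*e12


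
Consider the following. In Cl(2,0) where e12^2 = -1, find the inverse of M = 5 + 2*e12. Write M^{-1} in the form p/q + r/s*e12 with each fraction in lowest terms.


M = 5 + 2*e12, where e12^2 = -1.
Since M commutes with its reverse ~M = a - b*e12, M * ~M = a^2 - b^2*e12^2 = a^2 + b^2.
So M^{-1} = ~M / (a^2 + b^2) = (a - b*e12)/(a^2 + b^2).
a^2 + b^2 = 25 + 4 = 29
Scalar part = 5/29 = 5/29
Bivector coeff = -2/29 = -2/29
M^{-1} = 5/29 - 2/29*e12


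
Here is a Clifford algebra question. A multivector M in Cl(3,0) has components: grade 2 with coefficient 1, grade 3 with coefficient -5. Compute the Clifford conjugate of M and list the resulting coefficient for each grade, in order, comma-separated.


Clifford conjugate sign for grade k: (-1)^(k(k+1)/2)
Grade 2: (-1)^(2*3/2) = (-1)^3 = -1, coeff 1 -> -1
Grade 3: (-1)^(3*4/2) = (-1)^6 = 1, coeff -5 -> -5
Conjugated coefficients: -1, -5


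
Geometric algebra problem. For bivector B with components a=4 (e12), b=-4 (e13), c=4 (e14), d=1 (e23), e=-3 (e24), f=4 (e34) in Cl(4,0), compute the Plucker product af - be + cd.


Plucker relation: af - be + cd
a*f = 4*4 = 16
b*e = (-4)*(-3) = 12
c*d = 4*1 = 4
af - be + cd = 16 - 12 + 4
= 8


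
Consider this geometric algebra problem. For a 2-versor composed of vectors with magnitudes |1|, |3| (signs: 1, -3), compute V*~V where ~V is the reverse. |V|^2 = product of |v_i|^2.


Each vector v_i has |v_i|^2 = s_i^2
Squared scales: 1^2 = 1, (-3)^2 = 9
|V|^2 = 1 * 9
= 9


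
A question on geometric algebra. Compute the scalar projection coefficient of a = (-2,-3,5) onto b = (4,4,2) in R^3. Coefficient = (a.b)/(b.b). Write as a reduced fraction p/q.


Projection coefficient = (a . b) / (b . b)
a . b = (-2)*4 + (-3)*4 + 5*2
= -8 + (-12) + 10 = -10
b . b = 4^2 + 4^2 + 2^2
= 16 + 16 + 4 = 36
Coefficient = -10/36
In lowest terms: -5/18


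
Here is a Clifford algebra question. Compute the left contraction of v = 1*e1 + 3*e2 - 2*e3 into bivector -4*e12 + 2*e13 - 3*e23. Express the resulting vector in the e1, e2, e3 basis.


Left contraction v _| B = <vB>_1 (grade-1 part of the geometric product vB).
Using e1_|e12 = e2, e2_|e12 = -e1, e1_|e13 = e3, e3_|e13 = -e1, e2_|e23 = e3, e3_|e23 = -e2:
e1 coeff: -v2*b12 - v3*b13 = -(3)*(-4) - (-2)*(2) = 16
e2 coeff: v1*b12 - v3*b23 = (1)*(-4) - (-2)*(-3) = -10
e3 coeff: v1*b13 + v2*b23 = (1)*(2) + (3)*(-3) = -7
v _| B = 16*e1 - 10*e2 - 7*e3


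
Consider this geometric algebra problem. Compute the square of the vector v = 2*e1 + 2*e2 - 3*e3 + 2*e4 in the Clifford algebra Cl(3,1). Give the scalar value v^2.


v^2 = sum of c_i^2 * e_i^2
Positive signature terms (e_i^2 = +1): 2^2 + 2^2 + (-3)^2 = 17
Negative signature terms (e_j^2 = -1): 2^2 = 4
v^2 = 17 - 4 = 13


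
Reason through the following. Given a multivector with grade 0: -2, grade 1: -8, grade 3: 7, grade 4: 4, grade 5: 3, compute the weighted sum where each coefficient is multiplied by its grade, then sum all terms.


Grade-weighted sum = sum of grade_k * coefficient_k
0*(-2) = 0
1*(-8) = -8
3*7 = 21
4*4 = 16
5*3 = 15
Total = 0 + (-8) + 21 + 16 + 15 = 44


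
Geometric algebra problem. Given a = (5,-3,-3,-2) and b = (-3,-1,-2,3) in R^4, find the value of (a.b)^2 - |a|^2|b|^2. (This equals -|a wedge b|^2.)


a . b = 5*(-3) + (-3)*(-1) + (-3)*(-2) + (-2)*3
= -15 + 3 + 6 + (-6) = -12
|a|^2 = 5^2 + (-3)^2 + (-3)^2 + (-2)^2 = 47
|b|^2 = (-3)^2 + (-1)^2 + (-2)^2 + 3^2 = 23
(a.b)^2 = (-12)^2 = 144
|a|^2 * |b|^2 = 47 * 23 = 1081
Result = 144 - 1081 = -937


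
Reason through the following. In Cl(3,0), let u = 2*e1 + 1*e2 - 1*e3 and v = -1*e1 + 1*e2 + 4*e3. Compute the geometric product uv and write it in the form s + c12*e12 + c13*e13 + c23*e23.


In Cl(3,0): e_i^2 = 1, e_ie_j = -e_je_i for i != j.
Scalar part = u . v = 2*(-1) + 1*1 + (-1)*4
= -2 + 1 + (-4) = -5
e12 coeff = 2*1 - 1*(-1) = 2 - (-1) = 3
e13 coeff = 2*4 - (-1)*(-1) = 8 - 1 = 7
e23 coeff = 1*4 - (-1)*1 = 4 - (-1) = 5
uv = -5 + 3*e12 + 7*e13 + 5*e23


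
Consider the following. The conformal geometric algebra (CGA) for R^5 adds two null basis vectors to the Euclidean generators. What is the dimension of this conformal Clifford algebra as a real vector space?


The conformal model of R^5 uses Cl(6,1): the 5 Euclidean generators plus two extra orthogonal generators e+ (e+^2 = +1) and e- (e-^2 = -1), from which the null vectors e0, einf are built.
Number of generators m = 5 + 2 = 7.
dim Cl(p,q) = 2^m = 2^7 = 128


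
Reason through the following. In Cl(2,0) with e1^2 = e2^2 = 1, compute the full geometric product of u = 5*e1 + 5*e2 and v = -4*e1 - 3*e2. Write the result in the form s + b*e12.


Expand: (5*e1 + 5*e2)(-4*e1 - 3*e2)
= 5*(-4)*e1e1 + 5*(-3)*e1e2 + 5*(-4)*e2e1 + 5*(-3)*e2e2
Using e1^2 = e2^2 = 1, e2e1 = -e1e2:
Scalar part s = 5*(-4) + 5*(-3) = -20 + (-15) = -35
Bivector part b = 5*(-3) - 5*(-4) = -15 - (-20) = 5
uv = -35 + 5*e12


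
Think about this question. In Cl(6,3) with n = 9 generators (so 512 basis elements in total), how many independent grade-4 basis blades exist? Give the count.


Number of grade-k basis blades in Cl(p,q) with n = p + q is C(n, k).
n = 6 + 3 = 9
C(9, 4) = 9! / (4! * 5!)
= 362880 / (24 * 120)
= 126


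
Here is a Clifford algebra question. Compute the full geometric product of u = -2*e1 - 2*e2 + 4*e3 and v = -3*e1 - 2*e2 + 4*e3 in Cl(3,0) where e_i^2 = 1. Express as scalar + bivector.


In Cl(3,0): e_i^2 = 1, e_ie_j = -e_je_i for i != j.
Scalar part = u . v = (-2)*(-3) + (-2)*(-2) + 4*4
= 6 + 4 + 16 = 26
e12 coeff = (-2)*(-2) - (-2)*(-3) = 4 - 6 = -2
e13 coeff = (-2)*4 - 4*(-3) = -8 - (-12) = 4
e23 coeff = (-2)*4 - 4*(-2) = -8 - (-8) = 0
uv = 26 - 2*e12 + 4*e13 + 0*e23


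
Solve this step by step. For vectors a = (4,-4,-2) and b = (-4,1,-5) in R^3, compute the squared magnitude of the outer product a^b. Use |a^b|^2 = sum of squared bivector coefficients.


a wedge b = (a1*b2 - a2*b1)*e12 + (a1*b3 - a3*b1)*e13 + (a2*b3 - a3*b2)*e23
e12 coeff: 4*1 - (-4)*(-4) = 4 - 16 = -12
e13 coeff: 4*(-5) - (-2)*(-4) = -20 - 8 = -28
e23 coeff: (-4)*(-5) - (-2)*1 = 20 - (-2) = 22
|a wedge b|^2 = (-12)^2 + (-28)^2 + 22^2
= 144 + 784 + 484
= 1412


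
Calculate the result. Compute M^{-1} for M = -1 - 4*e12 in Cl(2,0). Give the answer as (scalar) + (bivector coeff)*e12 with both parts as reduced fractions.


M = -1 - 4*e12, where e12^2 = -1.
Since M commutes with its reverse ~M = a - b*e12, M * ~M = a^2 - b^2*e12^2 = a^2 + b^2.
So M^{-1} = ~M / (a^2 + b^2) = (a - b*e12)/(a^2 + b^2).
a^2 + b^2 = 1 + 16 = 17
Scalar part = -1/17 = -1/17
Bivector coeff = 4/17 = 4/17
M^{-1} = -1/17 + 4/17*e12


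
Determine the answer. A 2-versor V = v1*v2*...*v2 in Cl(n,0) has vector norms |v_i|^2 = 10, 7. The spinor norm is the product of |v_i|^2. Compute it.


Spinor norm N(V) = |v1|^2 * |v2|^2 * ... * |v2|^2
= 10 * 7
Running product: 10, 70
N(V) = 70


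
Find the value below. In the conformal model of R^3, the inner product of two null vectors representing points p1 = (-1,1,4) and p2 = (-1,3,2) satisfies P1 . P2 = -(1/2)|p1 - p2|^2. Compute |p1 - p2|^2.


p1 - p2 = (0, -2, 2)
|p1 - p2|^2 = 0^2 + (-2)^2 + 2^2
= 0 + 4 + 4
= 8
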